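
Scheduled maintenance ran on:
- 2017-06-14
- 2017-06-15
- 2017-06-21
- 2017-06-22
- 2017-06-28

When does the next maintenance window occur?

Gaps: 1, 6, 1, 6 days — not constant, but cyclic with period 2.
The events fall on every Wednesday and Thursday.
Next Thursday: 2017-06-29.

2017-06-29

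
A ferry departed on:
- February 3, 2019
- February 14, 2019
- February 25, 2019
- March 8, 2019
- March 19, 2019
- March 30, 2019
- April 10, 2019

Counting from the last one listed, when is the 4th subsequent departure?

Gaps between consecutive events: 11, 11, 11, 11, 11, 11 days — a constant 11-day interval.
April 10, 2019 + 11 days = April 21, 2019.
April 21, 2019 + 11 days = May 2, 2019.
May 2, 2019 + 11 days = May 13, 2019.
May 13, 2019 + 11 days = May 24, 2019.

May 24, 2019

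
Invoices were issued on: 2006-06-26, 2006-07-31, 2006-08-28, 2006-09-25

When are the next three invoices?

All Mondays; the gaps (35, 28, 28) vary with month length.
This is the last Monday of each month.
Last Monday of October 2006: 2006-10-30.
November 2006 ends with Monday 2006-11-27.
December 2006 ends with Monday 2006-12-25.

2006-10-30, 2006-11-27, 2006-12-25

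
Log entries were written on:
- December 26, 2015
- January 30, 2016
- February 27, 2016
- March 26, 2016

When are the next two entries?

April 30, 2016; May 28, 2016

All Saturdays; the gaps (35, 28, 28) vary with month length.
This is the last Saturday of each month.
April 2016 ends with Saturday April 30, 2016.
May 2016 ends with Saturday May 28, 2016.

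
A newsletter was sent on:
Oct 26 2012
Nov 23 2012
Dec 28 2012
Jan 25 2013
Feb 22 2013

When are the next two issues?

All dates are Fridays, 28, 35, 28, 28 days apart.
Specifically, the 4th Friday of each month.
4th Friday of March 2013: Mar 22 2013.
4th Friday of April 2013: Apr 26 2013.

Mar 22 2013, Apr 26 2013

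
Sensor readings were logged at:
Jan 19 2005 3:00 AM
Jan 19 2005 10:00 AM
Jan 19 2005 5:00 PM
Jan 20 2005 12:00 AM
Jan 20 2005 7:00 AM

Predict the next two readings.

The interval is a steady 7 hours (7, 7, 7, 7).
Jan 20 2005 7:00 AM + 7 h = Jan 20 2005 2:00 PM.
Jan 20 2005 2:00 PM + 7 h = Jan 20 2005 9:00 PM.

Jan 20 2005 2:00 PM, Jan 20 2005 9:00 PM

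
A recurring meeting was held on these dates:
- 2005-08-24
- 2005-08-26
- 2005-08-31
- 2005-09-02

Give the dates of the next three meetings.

The gap pattern 2, 5, 2 repeats every 2 events.
These are the Wednesdays and Fridays of each week.
Next Wednesday: 2005-09-07.
The following Friday is 2005-09-09.
Next Wednesday: 2005-09-14.

2005-09-07, 2005-09-09, 2005-09-14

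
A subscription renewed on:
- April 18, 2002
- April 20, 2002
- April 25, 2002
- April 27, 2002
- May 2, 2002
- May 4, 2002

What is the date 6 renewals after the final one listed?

May 25, 2002

Gaps: 2, 5, 2, 5, 2 days — not constant, but cyclic with period 2.
The events fall on every Thursday and Saturday.
The following Thursday is May 9, 2002.
Next Saturday: May 11, 2002.
The following Thursday is May 16, 2002.
The following Saturday is May 18, 2002.
The following Thursday is May 23, 2002.
Next Saturday: May 25, 2002.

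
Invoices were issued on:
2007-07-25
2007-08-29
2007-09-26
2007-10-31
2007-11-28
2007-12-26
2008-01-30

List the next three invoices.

2008-02-27, 2008-03-26, 2008-04-30

All Wednesdays; the gaps (35, 28, 35, 28, 28, 35) vary with month length.
This is the last Wednesday of each month.
February 2008 ends with Wednesday 2008-02-27.
March 2008 ends with Wednesday 2008-03-26.
Last Wednesday of April 2008: 2008-04-30.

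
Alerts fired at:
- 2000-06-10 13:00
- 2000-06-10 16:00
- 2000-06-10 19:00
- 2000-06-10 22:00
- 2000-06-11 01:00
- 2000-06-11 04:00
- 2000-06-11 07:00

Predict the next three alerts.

The interval is a steady 3 hours (3, 3, 3, 3, 3, 3).
2000-06-11 07:00 + 3 h = 2000-06-11 10:00.
2000-06-11 10:00 + 3 h = 2000-06-11 13:00.
2000-06-11 13:00 + 3 h = 2000-06-11 16:00.

2000-06-11 10:00, 2000-06-11 13:00, 2000-06-11 16:00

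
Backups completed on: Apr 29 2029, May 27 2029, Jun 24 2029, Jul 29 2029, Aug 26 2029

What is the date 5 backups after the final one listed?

Every date is a Sunday; gaps 28, 28, 35, 28 days.
Each is the last Sunday of its month (at least one falls on the 29th or later, ruling out '4th Sunday').
September 2029 ends with Sunday Sep 30 2029.
October 2029 ends with Sunday Oct 28 2029.
Last Sunday of November 2029: Nov 25 2029.
Last Sunday of December 2029: Dec 30 2029.
Last Sunday of January 2030: Jan 27 2030.

Jan 27 2030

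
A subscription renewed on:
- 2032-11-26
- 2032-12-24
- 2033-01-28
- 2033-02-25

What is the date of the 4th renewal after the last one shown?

2033-06-24

All dates are Fridays, 28, 35, 28 days apart.
Specifically, the 4th Friday of each month.
March 2033 — 4th Friday is 2033-03-25.
4th Friday of April 2033: 2033-04-22.
4th Friday of May 2033: 2033-05-27.
4th Friday of June 2033: 2033-06-24.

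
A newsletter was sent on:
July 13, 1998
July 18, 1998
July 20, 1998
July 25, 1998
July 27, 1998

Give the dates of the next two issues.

The gap pattern 5, 2, 5, 2 repeats every 2 events.
These are the Mondays and Saturdays of each week.
The following Saturday is August 1, 1998.
The following Monday is August 3, 1998.

August 1, 1998; August 3, 1998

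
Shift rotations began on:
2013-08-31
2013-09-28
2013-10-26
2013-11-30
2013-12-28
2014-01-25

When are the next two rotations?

2014-02-22, 2014-03-29

Every date is a Saturday; gaps 28, 28, 35, 28, 28 days.
Each is the last Saturday of its month (at least one falls on the 29th or later, ruling out '4th Saturday').
Last Saturday of February 2014: 2014-02-22.
Last Saturday of March 2014: 2014-03-29.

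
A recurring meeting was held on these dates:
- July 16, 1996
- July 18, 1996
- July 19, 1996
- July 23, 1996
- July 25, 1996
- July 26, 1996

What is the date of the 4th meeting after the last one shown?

August 6, 1996

The gap pattern 2, 1, 4, 2, 1 repeats every 3 events.
These are the Tuesdays, Thursdays and Fridays of each week.
Next Tuesday: July 30, 1996.
Next Thursday: August 1, 1996.
Next Friday: August 2, 1996.
The following Tuesday is August 6, 1996.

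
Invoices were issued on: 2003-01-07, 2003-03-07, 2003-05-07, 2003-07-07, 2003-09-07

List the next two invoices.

2003-11-07, 2004-01-07

Each date is the 7th; the gaps (59, 61, 61, 62) track the month lengths.
The rule is the 7th of every 2 months.
November 2003: 2003-11-07.
January 2004: 2004-01-07.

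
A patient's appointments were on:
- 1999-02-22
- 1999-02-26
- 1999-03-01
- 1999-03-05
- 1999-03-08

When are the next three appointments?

1999-03-12, 1999-03-15, 1999-03-19

Every event lands on a Monday or Friday (gaps cycle 4, 3, 4, 3).
So the schedule is: every Monday and Friday.
Next Friday: 1999-03-12.
The following Monday is 1999-03-15.
The following Friday is 1999-03-19.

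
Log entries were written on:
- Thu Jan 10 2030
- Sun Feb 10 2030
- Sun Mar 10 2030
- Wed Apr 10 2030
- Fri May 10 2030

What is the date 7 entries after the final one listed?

The day-of-month is always 10 (31, 28, 31, 30 days between events).
So this recurs on the 10th of each month.
Next: June 2030 → Mon Jun 10 2030.
July 2030: Wed Jul 10 2030.
August 2030: Sat Aug 10 2030.
Next: September 2030 → Tue Sep 10 2030.
October 2030: Thu Oct 10 2030.
November 2030: Sun Nov 10 2030.
Next: December 2030 → Tue Dec 10 2030.

Tue Dec 10 2030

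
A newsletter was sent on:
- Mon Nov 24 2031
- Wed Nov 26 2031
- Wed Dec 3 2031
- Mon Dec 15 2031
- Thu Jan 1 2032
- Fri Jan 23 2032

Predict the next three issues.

Thu Feb 19 2032, Mon Mar 22 2032, Wed Apr 28 2032

Gaps: 2, 7, 12, 17, 22 days — each gap is 5 larger than the previous one.
Next gap: 27 days. Fri Jan 23 2032 + 27 days = Thu Feb 19 2032.
Next gap: 32 days. Thu Feb 19 2032 + 32 days = Mon Mar 22 2032.
Next gap: 37 days. Mon Mar 22 2032 + 37 days = Wed Apr 28 2032.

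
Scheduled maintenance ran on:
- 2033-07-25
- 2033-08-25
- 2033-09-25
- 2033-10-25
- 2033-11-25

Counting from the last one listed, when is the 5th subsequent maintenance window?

2034-04-25

Each date is the 25th; the gaps (31, 31, 30, 31) track the month lengths.
The rule is the 25th of each month.
Next: December 2033 → 2033-12-25.
Next: January 2034 → 2034-01-25.
February 2034: 2034-02-25.
March 2034: 2034-03-25.
April 2034: 2034-04-25.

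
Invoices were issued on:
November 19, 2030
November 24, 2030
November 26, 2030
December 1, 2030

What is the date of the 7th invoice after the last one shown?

December 24, 2030

Every event lands on a Tuesday or Sunday (gaps cycle 5, 2, 5).
So the schedule is: every Tuesday and Sunday.
The following Tuesday is December 3, 2030.
The following Sunday is December 8, 2030.
Next Tuesday: December 10, 2030.
The following Sunday is December 15, 2030.
Next Tuesday: December 17, 2030.
Next Sunday: December 22, 2030.
Next Tuesday: December 24, 2030.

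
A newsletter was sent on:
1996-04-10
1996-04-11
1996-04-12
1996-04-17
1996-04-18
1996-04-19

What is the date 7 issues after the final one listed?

1996-05-08

Gaps: 1, 1, 5, 1, 1 days — not constant, but cyclic with period 3.
The events fall on every Wednesday, Thursday and Friday.
Next Wednesday: 1996-04-24.
The following Thursday is 1996-04-25.
The following Friday is 1996-04-26.
Next Wednesday: 1996-05-01.
The following Thursday is 1996-05-02.
Next Friday: 1996-05-03.
The following Wednesday is 1996-05-08.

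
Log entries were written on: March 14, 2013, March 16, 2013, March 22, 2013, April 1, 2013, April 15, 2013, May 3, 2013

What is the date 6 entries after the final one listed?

November 11, 2013

Intervals are 2, 6, 10, 14, 18 days — an arithmetic progression with common difference 4.
Next gap: 22 days. May 3, 2013 + 22 days = May 25, 2013.
Next gap: 26 days. May 25, 2013 + 26 days = June 20, 2013.
Next gap: 30 days. June 20, 2013 + 30 days = July 20, 2013.
Next gap: 34 days. July 20, 2013 + 34 days = August 23, 2013.
Next gap: 38 days. August 23, 2013 + 38 days = September 30, 2013.
Next gap: 42 days. September 30, 2013 + 42 days = November 11, 2013.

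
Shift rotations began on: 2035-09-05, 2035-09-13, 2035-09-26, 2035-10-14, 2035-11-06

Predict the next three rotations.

2035-12-04, 2036-01-06, 2036-02-13

Gaps: 8, 13, 18, 23 days — each gap is 5 larger than the previous one.
Next gap: 28 days. 2035-11-06 + 28 days = 2035-12-04.
Next gap: 33 days. 2035-12-04 + 33 days = 2036-01-06.
Next gap: 38 days. 2036-01-06 + 38 days = 2036-02-13.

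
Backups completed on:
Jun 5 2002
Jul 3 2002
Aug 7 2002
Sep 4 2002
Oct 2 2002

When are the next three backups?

All dates are Wednesdays, 28, 35, 28, 28 days apart.
Specifically, the 1st Wednesday of each month.
November 2002 — 1st Wednesday is Nov 6 2002.
1st Wednesday of December 2002: Dec 4 2002.
January 2003 — 1st Wednesday is Jan 1 2003.

Nov 6 2002, Dec 4 2002, Jan 1 2003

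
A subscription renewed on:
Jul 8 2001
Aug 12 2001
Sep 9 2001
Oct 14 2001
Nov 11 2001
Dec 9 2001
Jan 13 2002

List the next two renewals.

Feb 10 2002, Mar 10 2002

Gaps: 35, 28, 35, 28, 28, 35 days — a mix of 28 and 35. Every date is a Sunday.
Each is the 2nd Sunday of its month.
February 2002 — 2nd Sunday is Feb 10 2002.
March 2002 — 2nd Sunday is Mar 10 2002.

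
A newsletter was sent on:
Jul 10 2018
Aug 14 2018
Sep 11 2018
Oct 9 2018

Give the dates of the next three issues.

Nov 13 2018, Dec 11 2018, Jan 8 2019

All dates are Tuesdays, 35, 28, 28 days apart.
Specifically, the 2nd Tuesday of each month.
November 2018 — 2nd Tuesday is Nov 13 2018.
2nd Tuesday of December 2018: Dec 11 2018.
2nd Tuesday of January 2019: Jan 8 2019.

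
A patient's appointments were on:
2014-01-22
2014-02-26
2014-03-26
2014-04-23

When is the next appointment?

2014-05-28

All dates are Wednesdays, 35, 28, 28 days apart.
Specifically, the 4th Wednesday of each month.
May 2014 — 4th Wednesday is 2014-05-28.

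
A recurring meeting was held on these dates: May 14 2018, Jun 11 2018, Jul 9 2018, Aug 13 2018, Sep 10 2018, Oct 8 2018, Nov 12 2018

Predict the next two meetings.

Dec 10 2018, Jan 14 2019

Gaps: 28, 28, 35, 28, 28, 35 days — a mix of 28 and 35. Every date is a Monday.
Each is the 2nd Monday of its month.
December 2018 — 2nd Monday is Dec 10 2018.
2nd Monday of January 2019: Jan 14 2019.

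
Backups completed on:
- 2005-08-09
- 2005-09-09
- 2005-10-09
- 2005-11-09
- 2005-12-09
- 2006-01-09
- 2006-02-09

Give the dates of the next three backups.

2006-03-09, 2006-04-09, 2006-05-09

Each date is the 9th; the gaps (31, 30, 31, 30, 31, 31) track the month lengths.
The rule is the 9th of each month.
Next: March 2006 → 2006-03-09.
April 2006: 2006-04-09.
Next: May 2006 → 2006-05-09.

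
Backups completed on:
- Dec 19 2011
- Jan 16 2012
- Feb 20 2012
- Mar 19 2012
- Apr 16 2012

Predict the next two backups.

These are Mondays at 28- or 35-day spacing (28, 35, 28, 28).
The pattern: 3rd Monday of the month.
May 2012 — 3rd Monday is May 21 2012.
3rd Monday of June 2012: Jun 18 2012.

May 21 2012, Jun 18 2012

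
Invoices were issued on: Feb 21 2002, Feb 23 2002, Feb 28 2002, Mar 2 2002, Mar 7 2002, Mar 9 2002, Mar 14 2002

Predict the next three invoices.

The gap pattern 2, 5, 2, 5, 2, 5 repeats every 2 events.
These are the Thursdays and Saturdays of each week.
The following Saturday is Mar 16 2002.
Next Thursday: Mar 21 2002.
The following Saturday is Mar 23 2002.

Mar 16 2002, Mar 21 2002, Mar 23 2002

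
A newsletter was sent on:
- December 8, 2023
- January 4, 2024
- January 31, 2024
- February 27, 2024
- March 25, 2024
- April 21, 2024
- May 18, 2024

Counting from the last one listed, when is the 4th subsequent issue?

September 3, 2024

Every event comes 27 days after the last (27, 27, 27, 27, 27, 27).
May 18, 2024 + 27 days = June 14, 2024.
June 14, 2024 + 27 days = July 11, 2024.
July 11, 2024 + 27 days = August 7, 2024.
August 7, 2024 + 27 days = September 3, 2024.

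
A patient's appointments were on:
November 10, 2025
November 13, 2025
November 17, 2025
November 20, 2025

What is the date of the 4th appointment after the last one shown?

December 4, 2025

The gap pattern 3, 4, 3 repeats every 2 events.
These are the Mondays and Thursdays of each week.
Next Monday: November 24, 2025.
Next Thursday: November 27, 2025.
The following Monday is December 1, 2025.
The following Thursday is December 4, 2025.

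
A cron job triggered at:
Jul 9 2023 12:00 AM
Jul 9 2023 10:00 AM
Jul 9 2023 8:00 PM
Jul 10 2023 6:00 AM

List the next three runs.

Jul 10 2023 4:00 PM, Jul 11 2023 2:00 AM, Jul 11 2023 12:00 PM

Spacing: 10, 10, 10 h — constant 10 h.
Jul 10 2023 6:00 AM + 10 h = Jul 10 2023 4:00 PM.
Jul 10 2023 4:00 PM + 10 h = Jul 11 2023 2:00 AM.
Jul 11 2023 2:00 AM + 10 h = Jul 11 2023 12:00 PM.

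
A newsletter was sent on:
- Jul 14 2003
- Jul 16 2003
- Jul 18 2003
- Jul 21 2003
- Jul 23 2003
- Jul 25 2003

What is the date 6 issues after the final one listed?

Every event lands on a Monday or Wednesday or Friday (gaps cycle 2, 2, 3, 2, 2).
So the schedule is: every Monday, Wednesday and Friday.
Next Monday: Jul 28 2003.
Next Wednesday: Jul 30 2003.
Next Friday: Aug 1 2003.
The following Monday is Aug 4 2003.
The following Wednesday is Aug 6 2003.
Next Friday: Aug 8 2003.

Aug 8 2003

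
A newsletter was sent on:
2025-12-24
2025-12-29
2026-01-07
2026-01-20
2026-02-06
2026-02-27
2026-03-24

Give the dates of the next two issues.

Intervals are 5, 9, 13, 17, 21, 25 days — an arithmetic progression with common difference 4.
Next gap: 29 days. 2026-03-24 + 29 days = 2026-04-22.
Next gap: 33 days. 2026-04-22 + 33 days = 2026-05-25.

2026-04-22, 2026-05-25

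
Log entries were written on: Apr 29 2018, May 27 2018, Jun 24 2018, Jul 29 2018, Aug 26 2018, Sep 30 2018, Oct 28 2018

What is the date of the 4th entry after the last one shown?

These are Sundays with 28, 28, 35, 28, 35, 28-day gaps.
Each is the final Sunday of its month — Apr 29 2018 is past the 28th, so '4th Sunday' doesn't fit.
November 2018 ends with Sunday Nov 25 2018.
Last Sunday of December 2018: Dec 30 2018.
January 2019 ends with Sunday Jan 27 2019.
Last Sunday of February 2019: Feb 24 2019.

Feb 24 2019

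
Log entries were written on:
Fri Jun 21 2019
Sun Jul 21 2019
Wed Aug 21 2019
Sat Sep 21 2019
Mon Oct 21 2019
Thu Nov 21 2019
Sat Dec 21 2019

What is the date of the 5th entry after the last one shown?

Gaps: 30, 31, 31, 30, 31, 30 days — not constant. Every event is on the 21st of the month.
Pattern: the 21st of each month.
Next: January 2020 → Tue Jan 21 2020.
February 2020: Fri Feb 21 2020.
Next: March 2020 → Sat Mar 21 2020.
Next: April 2020 → Tue Apr 21 2020.
May 2020: Thu May 21 2020.

Thu May 21 2020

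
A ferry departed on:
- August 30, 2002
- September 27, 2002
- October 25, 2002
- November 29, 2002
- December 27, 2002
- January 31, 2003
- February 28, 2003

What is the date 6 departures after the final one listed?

August 29, 2003

Every date is a Friday; gaps 28, 28, 35, 28, 35, 28 days.
Each is the last Friday of its month (at least one falls on the 29th or later, ruling out '4th Friday').
Last Friday of March 2003: March 28, 2003.
April 2003 ends with Friday April 25, 2003.
Last Friday of May 2003: May 30, 2003.
June 2003 ends with Friday June 27, 2003.
Last Friday of July 2003: July 25, 2003.
August 2003 ends with Friday August 29, 2003.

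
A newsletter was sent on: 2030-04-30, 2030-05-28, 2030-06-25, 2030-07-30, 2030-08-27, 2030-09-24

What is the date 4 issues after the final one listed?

2031-01-28

Every date is a Tuesday; gaps 28, 28, 35, 28, 28 days.
Each is the last Tuesday of its month (at least one falls on the 29th or later, ruling out '4th Tuesday').
Last Tuesday of October 2030: 2030-10-29.
November 2030 ends with Tuesday 2030-11-26.
Last Tuesday of December 2030: 2030-12-31.
January 2031 ends with Tuesday 2031-01-28.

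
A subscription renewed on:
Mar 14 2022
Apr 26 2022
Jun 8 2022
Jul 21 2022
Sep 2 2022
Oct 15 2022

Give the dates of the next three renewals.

Nov 27 2022, Jan 9 2023, Feb 21 2023

Gaps between consecutive events: 43, 43, 43, 43, 43 days — a constant 43-day interval.
Oct 15 2022 + 43 days = Nov 27 2022.
Nov 27 2022 + 43 days = Jan 9 2023.
Jan 9 2023 + 43 days = Feb 21 2023.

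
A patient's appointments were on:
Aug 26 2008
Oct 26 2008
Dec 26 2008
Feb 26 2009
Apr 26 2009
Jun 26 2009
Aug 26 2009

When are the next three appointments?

Gaps: 61, 61, 62, 59, 61, 61 days — not constant. Every event is on the 26th of the month.
Pattern: the 26th of every 2 months.
October 2009: Oct 26 2009.
Next: December 2009 → Dec 26 2009.
February 2010: Feb 26 2010.

Oct 26 2009, Dec 26 2009, Feb 26 2010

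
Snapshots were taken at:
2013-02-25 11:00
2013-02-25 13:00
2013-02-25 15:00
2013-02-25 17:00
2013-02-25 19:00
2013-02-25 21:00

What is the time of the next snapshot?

2013-02-25 23:00

Spacing: 2, 2, 2, 2, 2 h — constant 2 h.
2013-02-25 21:00 + 2 h = 2013-02-25 23:00.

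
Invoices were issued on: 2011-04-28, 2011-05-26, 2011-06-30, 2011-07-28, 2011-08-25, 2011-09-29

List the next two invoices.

These are Thursdays with 28, 35, 28, 28, 35-day gaps.
Each is the final Thursday of its month — 2011-06-30 is past the 28th, so '4th Thursday' doesn't fit.
Last Thursday of October 2011: 2011-10-27.
Last Thursday of November 2011: 2011-11-24.

2011-10-27, 2011-11-24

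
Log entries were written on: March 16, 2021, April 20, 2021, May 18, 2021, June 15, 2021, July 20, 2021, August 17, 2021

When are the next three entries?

September 21, 2021; October 19, 2021; November 16, 2021

Gaps: 35, 28, 28, 35, 28 days — a mix of 28 and 35. Every date is a Tuesday.
Each is the 3rd Tuesday of its month.
3rd Tuesday of September 2021: September 21, 2021.
October 2021 — 3rd Tuesday is October 19, 2021.
3rd Tuesday of November 2021: November 16, 2021.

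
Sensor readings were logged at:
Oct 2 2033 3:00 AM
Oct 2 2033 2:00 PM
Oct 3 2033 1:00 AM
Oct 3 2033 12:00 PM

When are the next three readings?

Spacing: 11, 11, 11 h — constant 11 h.
Oct 3 2033 12:00 PM + 11 h = Oct 3 2033 11:00 PM.
Oct 3 2033 11:00 PM + 11 h = Oct 4 2033 10:00 AM.
Oct 4 2033 10:00 AM + 11 h = Oct 4 2033 9:00 PM.

Oct 3 2033 11:00 PM, Oct 4 2033 10:00 AM, Oct 4 2033 9:00 PM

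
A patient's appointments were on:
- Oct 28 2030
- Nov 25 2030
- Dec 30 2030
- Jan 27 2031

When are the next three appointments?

Feb 24 2031, Mar 31 2031, Apr 28 2031

All Mondays; the gaps (28, 35, 28) vary with month length.
This is the last Monday of each month.
February 2031 ends with Monday Feb 24 2031.
Last Monday of March 2031: Mar 31 2031.
April 2031 ends with Monday Apr 28 2031.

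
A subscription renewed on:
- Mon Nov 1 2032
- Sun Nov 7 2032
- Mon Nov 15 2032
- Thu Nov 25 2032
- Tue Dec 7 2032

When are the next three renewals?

Gaps: 6, 8, 10, 12 days — each gap is 2 larger than the previous one.
Next gap: 14 days. Tue Dec 7 2032 + 14 days = Tue Dec 21 2032.
Next gap: 16 days. Tue Dec 21 2032 + 16 days = Thu Jan 6 2033.
Next gap: 18 days. Thu Jan 6 2033 + 18 days = Mon Jan 24 2033.

Tue Dec 21 2032, Thu Jan 6 2033, Mon Jan 24 2033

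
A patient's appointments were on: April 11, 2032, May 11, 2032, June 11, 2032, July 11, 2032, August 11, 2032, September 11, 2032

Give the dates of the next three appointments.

The day-of-month is always 11 (30, 31, 30, 31, 31 days between events).
So this recurs on the 11th of each month.
Next: October 2032 → October 11, 2032.
November 2032: November 11, 2032.
Next: December 2032 → December 11, 2032.

October 11, 2032; November 11, 2032; December 11, 2032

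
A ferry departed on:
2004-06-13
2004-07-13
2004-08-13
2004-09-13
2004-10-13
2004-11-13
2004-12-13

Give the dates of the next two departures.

Each date is the 13th; the gaps (30, 31, 31, 30, 31, 30) track the month lengths.
The rule is the 13th of each month.
January 2005: 2005-01-13.
Next: February 2005 → 2005-02-13.

2005-01-13, 2005-02-13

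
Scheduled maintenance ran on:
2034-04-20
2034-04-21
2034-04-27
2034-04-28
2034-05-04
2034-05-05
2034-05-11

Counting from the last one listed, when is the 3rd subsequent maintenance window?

Every event lands on a Thursday or Friday (gaps cycle 1, 6, 1, 6, 1, 6).
So the schedule is: every Thursday and Friday.
Next Friday: 2034-05-12.
Next Thursday: 2034-05-18.
The following Friday is 2034-05-19.

2034-05-19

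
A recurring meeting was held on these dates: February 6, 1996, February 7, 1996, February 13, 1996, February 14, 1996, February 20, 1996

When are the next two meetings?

February 21, 1996; February 27, 1996

The gap pattern 1, 6, 1, 6 repeats every 2 events.
These are the Tuesdays and Wednesdays of each week.
Next Wednesday: February 21, 1996.
Next Tuesday: February 27, 1996.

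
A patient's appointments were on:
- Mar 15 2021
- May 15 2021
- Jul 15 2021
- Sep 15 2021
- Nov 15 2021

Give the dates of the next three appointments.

Each date is the 15th; the gaps (61, 61, 62, 61) track the month lengths.
The rule is the 15th of every 2 months.
January 2022: Jan 15 2022.
March 2022: Mar 15 2022.
Next: May 2022 → May 15 2022.

Jan 15 2022, Mar 15 2022, May 15 2022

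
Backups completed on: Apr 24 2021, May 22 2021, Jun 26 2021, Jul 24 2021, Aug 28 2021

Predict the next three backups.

Sep 25 2021, Oct 23 2021, Nov 27 2021

All dates are Saturdays, 28, 35, 28, 35 days apart.
Specifically, the 4th Saturday of each month.
4th Saturday of September 2021: Sep 25 2021.
October 2021 — 4th Saturday is Oct 23 2021.
4th Saturday of November 2021: Nov 27 2021.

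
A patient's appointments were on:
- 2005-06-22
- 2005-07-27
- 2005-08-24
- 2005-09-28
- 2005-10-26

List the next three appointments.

Gaps: 35, 28, 35, 28 days — a mix of 28 and 35. Every date is a Wednesday.
Each is the 4th Wednesday of its month.
November 2005 — 4th Wednesday is 2005-11-23.
4th Wednesday of December 2005: 2005-12-28.
January 2006 — 4th Wednesday is 2006-01-25.

2005-11-23, 2005-12-28, 2006-01-25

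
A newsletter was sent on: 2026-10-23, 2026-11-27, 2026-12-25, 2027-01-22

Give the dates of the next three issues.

These are Fridays at 28- or 35-day spacing (35, 28, 28).
The pattern: 4th Friday of the month.
February 2027 — 4th Friday is 2027-02-26.
4th Friday of March 2027: 2027-03-26.
4th Friday of April 2027: 2027-04-23.

2027-02-26, 2027-03-26, 2027-04-23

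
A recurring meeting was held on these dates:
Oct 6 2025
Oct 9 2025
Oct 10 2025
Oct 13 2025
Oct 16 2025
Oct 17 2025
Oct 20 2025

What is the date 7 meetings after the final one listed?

Nov 6 2025

Every event lands on a Monday or Thursday or Friday (gaps cycle 3, 1, 3, 3, 1, 3).
So the schedule is: every Monday, Thursday and Friday.
The following Thursday is Oct 23 2025.
Next Friday: Oct 24 2025.
Next Monday: Oct 27 2025.
Next Thursday: Oct 30 2025.
Next Friday: Oct 31 2025.
The following Monday is Nov 3 2025.
The following Thursday is Nov 6 2025.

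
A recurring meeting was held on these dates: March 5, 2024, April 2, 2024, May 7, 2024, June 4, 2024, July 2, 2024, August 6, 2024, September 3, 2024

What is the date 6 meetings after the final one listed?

March 4, 2025

These are Tuesdays at 28- or 35-day spacing (28, 35, 28, 28, 35, 28).
The pattern: 1st Tuesday of the month.
October 2024 — 1st Tuesday is October 1, 2024.
1st Tuesday of November 2024: November 5, 2024.
December 2024 — 1st Tuesday is December 3, 2024.
1st Tuesday of January 2025: January 7, 2025.
1st Tuesday of February 2025: February 4, 2025.
1st Tuesday of March 2025: March 4, 2025.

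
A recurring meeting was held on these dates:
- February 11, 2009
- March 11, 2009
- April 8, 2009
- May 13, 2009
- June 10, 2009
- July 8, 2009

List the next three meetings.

These are Wednesdays at 28- or 35-day spacing (28, 28, 35, 28, 28).
The pattern: 2nd Wednesday of the month.
2nd Wednesday of August 2009: August 12, 2009.
2nd Wednesday of September 2009: September 9, 2009.
2nd Wednesday of October 2009: October 14, 2009.

August 12, 2009; September 9, 2009; October 14, 2009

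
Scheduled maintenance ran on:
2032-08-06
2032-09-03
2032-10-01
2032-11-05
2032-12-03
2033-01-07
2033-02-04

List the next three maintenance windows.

2033-03-04, 2033-04-01, 2033-05-06

All dates are Fridays, 28, 28, 35, 28, 35, 28 days apart.
Specifically, the 1st Friday of each month.
1st Friday of March 2033: 2033-03-04.
1st Friday of April 2033: 2033-04-01.
May 2033 — 1st Friday is 2033-05-06.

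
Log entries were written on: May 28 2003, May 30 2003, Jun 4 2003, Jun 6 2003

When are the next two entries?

Every event lands on a Wednesday or Friday (gaps cycle 2, 5, 2).
So the schedule is: every Wednesday and Friday.
Next Wednesday: Jun 11 2003.
The following Friday is Jun 13 2003.

Jun 11 2003, Jun 13 2003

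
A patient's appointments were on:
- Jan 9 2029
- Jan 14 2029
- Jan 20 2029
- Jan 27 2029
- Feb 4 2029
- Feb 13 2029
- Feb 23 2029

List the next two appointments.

Mar 6 2029, Mar 18 2029

Gaps: 5, 6, 7, 8, 9, 10 days — each gap is 1 larger than the previous one.
Next gap: 11 days. Feb 23 2029 + 11 days = Mar 6 2029.
Next gap: 12 days. Mar 6 2029 + 12 days = Mar 18 2029.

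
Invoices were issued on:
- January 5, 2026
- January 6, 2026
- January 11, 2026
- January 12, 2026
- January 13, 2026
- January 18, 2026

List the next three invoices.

January 19, 2026; January 20, 2026; January 25, 2026

The gap pattern 1, 5, 1, 1, 5 repeats every 3 events.
These are the Mondays, Tuesdays and Sundays of each week.
The following Monday is January 19, 2026.
Next Tuesday: January 20, 2026.
Next Sunday: January 25, 2026.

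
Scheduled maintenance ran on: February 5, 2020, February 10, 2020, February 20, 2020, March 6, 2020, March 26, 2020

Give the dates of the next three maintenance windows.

Intervals are 5, 10, 15, 20 days — an arithmetic progression with common difference 5.
Next gap: 25 days. March 26, 2020 + 25 days = April 20, 2020.
Next gap: 30 days. April 20, 2020 + 30 days = May 20, 2020.
Next gap: 35 days. May 20, 2020 + 35 days = June 24, 2020.

April 20, 2020; May 20, 2020; June 24, 2020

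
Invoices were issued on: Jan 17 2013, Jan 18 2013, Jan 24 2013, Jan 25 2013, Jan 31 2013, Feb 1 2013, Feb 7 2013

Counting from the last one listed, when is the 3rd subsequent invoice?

The gap pattern 1, 6, 1, 6, 1, 6 repeats every 2 events.
These are the Thursdays and Fridays of each week.
The following Friday is Feb 8 2013.
Next Thursday: Feb 14 2013.
The following Friday is Feb 15 2013.

Feb 15 2013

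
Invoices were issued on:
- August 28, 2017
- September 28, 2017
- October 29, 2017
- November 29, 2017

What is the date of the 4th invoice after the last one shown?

Gaps between consecutive events: 31, 31, 31 days — a constant 31-day interval.
November 29, 2017 + 31 days = December 30, 2017.
December 30, 2017 + 31 days = January 30, 2018.
January 30, 2018 + 31 days = March 2, 2018.
March 2, 2018 + 31 days = April 2, 2018.

April 2, 2018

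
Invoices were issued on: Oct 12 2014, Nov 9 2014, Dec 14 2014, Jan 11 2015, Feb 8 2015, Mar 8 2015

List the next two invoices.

Gaps: 28, 35, 28, 28, 28 days — a mix of 28 and 35. Every date is a Sunday.
Each is the 2nd Sunday of its month.
April 2015 — 2nd Sunday is Apr 12 2015.
May 2015 — 2nd Sunday is May 10 2015.

Apr 12 2015, May 10 2015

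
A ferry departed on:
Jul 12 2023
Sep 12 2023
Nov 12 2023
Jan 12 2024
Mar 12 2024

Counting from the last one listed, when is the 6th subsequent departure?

Gaps: 62, 61, 61, 60 days — not constant. Every event is on the 12th of the month.
Pattern: the 12th of every 2 months.
May 2024: May 12 2024.
Next: July 2024 → Jul 12 2024.
September 2024: Sep 12 2024.
Next: November 2024 → Nov 12 2024.
Next: January 2025 → Jan 12 2025.
Next: March 2025 → Mar 12 2025.

Mar 12 2025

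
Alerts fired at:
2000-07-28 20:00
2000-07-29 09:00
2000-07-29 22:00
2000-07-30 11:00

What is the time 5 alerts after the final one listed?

Gaps: 13, 13, 13 hours — each event is 13 hours after the previous one.
2000-07-30 11:00 + 13 h = 2000-07-31 00:00.
2000-07-31 00:00 + 13 h = 2000-07-31 13:00.
2000-07-31 13:00 + 13 h = 2000-08-01 02:00.
2000-08-01 02:00 + 13 h = 2000-08-01 15:00.
2000-08-01 15:00 + 13 h = 2000-08-02 04:00.

2000-08-02 04:00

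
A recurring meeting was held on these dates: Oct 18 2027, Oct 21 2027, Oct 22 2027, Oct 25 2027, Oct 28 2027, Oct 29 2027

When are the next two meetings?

Nov 1 2027, Nov 4 2027

Gaps: 3, 1, 3, 3, 1 days — not constant, but cyclic with period 3.
The events fall on every Monday, Thursday and Friday.
Next Monday: Nov 1 2027.
The following Thursday is Nov 4 2027.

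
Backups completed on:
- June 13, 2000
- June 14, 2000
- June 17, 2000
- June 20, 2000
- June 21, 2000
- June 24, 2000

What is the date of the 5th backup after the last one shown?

July 5, 2000

Gaps: 1, 3, 3, 1, 3 days — not constant, but cyclic with period 3.
The events fall on every Tuesday, Wednesday and Saturday.
Next Tuesday: June 27, 2000.
The following Wednesday is June 28, 2000.
Next Saturday: July 1, 2000.
Next Tuesday: July 4, 2000.
The following Wednesday is July 5, 2000.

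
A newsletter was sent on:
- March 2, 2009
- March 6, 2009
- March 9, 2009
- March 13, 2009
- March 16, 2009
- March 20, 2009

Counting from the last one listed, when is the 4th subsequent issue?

April 3, 2009

Gaps: 4, 3, 4, 3, 4 days — not constant, but cyclic with period 2.
The events fall on every Monday and Friday.
The following Monday is March 23, 2009.
Next Friday: March 27, 2009.
The following Monday is March 30, 2009.
The following Friday is April 3, 2009.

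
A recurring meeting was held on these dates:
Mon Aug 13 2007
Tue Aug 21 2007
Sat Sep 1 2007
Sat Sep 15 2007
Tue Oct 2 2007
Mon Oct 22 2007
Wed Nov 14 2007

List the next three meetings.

Mon Dec 10 2007, Tue Jan 8 2008, Sat Feb 9 2008

The spacing grows by 3 each time: 8, 11, 14, 17, 20, 23 days.
Next gap: 26 days. Wed Nov 14 2007 + 26 days = Mon Dec 10 2007.
Next gap: 29 days. Mon Dec 10 2007 + 29 days = Tue Jan 8 2008.
Next gap: 32 days. Tue Jan 8 2008 + 32 days = Sat Feb 9 2008.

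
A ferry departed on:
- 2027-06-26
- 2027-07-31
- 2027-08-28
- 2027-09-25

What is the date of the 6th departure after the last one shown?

These are Saturdays with 35, 28, 28-day gaps.
Each is the final Saturday of its month — 2027-07-31 is past the 28th, so '4th Saturday' doesn't fit.
October 2027 ends with Saturday 2027-10-30.
November 2027 ends with Saturday 2027-11-27.
December 2027 ends with Saturday 2027-12-25.
January 2028 ends with Saturday 2028-01-29.
Last Saturday of February 2028: 2028-02-26.
March 2028 ends with Saturday 2028-03-25.

2028-03-25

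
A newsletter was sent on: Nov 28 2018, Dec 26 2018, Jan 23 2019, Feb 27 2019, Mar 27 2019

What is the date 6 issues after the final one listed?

Sep 25 2019

All dates are Wednesdays, 28, 28, 35, 28 days apart.
Specifically, the 4th Wednesday of each month.
4th Wednesday of April 2019: Apr 24 2019.
May 2019 — 4th Wednesday is May 22 2019.
June 2019 — 4th Wednesday is Jun 26 2019.
4th Wednesday of July 2019: Jul 24 2019.
August 2019 — 4th Wednesday is Aug 28 2019.
September 2019 — 4th Wednesday is Sep 25 2019.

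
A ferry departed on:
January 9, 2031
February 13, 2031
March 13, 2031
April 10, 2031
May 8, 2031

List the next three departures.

June 12, 2031; July 10, 2031; August 14, 2031

All dates are Thursdays, 35, 28, 28, 28 days apart.
Specifically, the 2nd Thursday of each month.
June 2031 — 2nd Thursday is June 12, 2031.
2nd Thursday of July 2031: July 10, 2031.
2nd Thursday of August 2031: August 14, 2031.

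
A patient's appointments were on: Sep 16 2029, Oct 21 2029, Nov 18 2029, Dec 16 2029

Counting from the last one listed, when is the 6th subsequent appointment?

Jun 16 2030

All dates are Sundays, 35, 28, 28 days apart.
Specifically, the 3rd Sunday of each month.
3rd Sunday of January 2030: Jan 20 2030.
February 2030 — 3rd Sunday is Feb 17 2030.
March 2030 — 3rd Sunday is Mar 17 2030.
3rd Sunday of April 2030: Apr 21 2030.
May 2030 — 3rd Sunday is May 19 2030.
3rd Sunday of June 2030: Jun 16 2030.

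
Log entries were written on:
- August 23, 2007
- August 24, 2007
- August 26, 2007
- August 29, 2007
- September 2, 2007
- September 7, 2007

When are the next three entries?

September 13, 2007; September 20, 2007; September 28, 2007

The spacing grows by 1 each time: 1, 2, 3, 4, 5 days.
Next gap: 6 days. September 7, 2007 + 6 days = September 13, 2007.
Next gap: 7 days. September 13, 2007 + 7 days = September 20, 2007.
Next gap: 8 days. September 20, 2007 + 8 days = September 28, 2007.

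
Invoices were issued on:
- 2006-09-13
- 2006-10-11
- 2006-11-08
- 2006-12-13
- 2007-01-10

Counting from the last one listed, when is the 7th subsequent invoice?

2007-08-08

Gaps: 28, 28, 35, 28 days — a mix of 28 and 35. Every date is a Wednesday.
Each is the 2nd Wednesday of its month.
February 2007 — 2nd Wednesday is 2007-02-14.
March 2007 — 2nd Wednesday is 2007-03-14.
2nd Wednesday of April 2007: 2007-04-11.
May 2007 — 2nd Wednesday is 2007-05-09.
2nd Wednesday of June 2007: 2007-06-13.
2nd Wednesday of July 2007: 2007-07-11.
2nd Wednesday of August 2007: 2007-08-08.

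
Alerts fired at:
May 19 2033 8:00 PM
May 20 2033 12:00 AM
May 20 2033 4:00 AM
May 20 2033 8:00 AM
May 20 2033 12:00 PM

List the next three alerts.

May 20 2033 4:00 PM, May 20 2033 8:00 PM, May 21 2033 12:00 AM

Gaps: 4, 4, 4, 4 hours — each event is 4 hours after the previous one.
May 20 2033 12:00 PM + 4 h = May 20 2033 4:00 PM.
May 20 2033 4:00 PM + 4 h = May 20 2033 8:00 PM.
May 20 2033 8:00 PM + 4 h = May 21 2033 12:00 AM.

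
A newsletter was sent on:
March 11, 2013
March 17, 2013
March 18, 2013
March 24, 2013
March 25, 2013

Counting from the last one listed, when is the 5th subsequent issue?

Gaps: 6, 1, 6, 1 days — not constant, but cyclic with period 2.
The events fall on every Monday and Sunday.
The following Sunday is March 31, 2013.
Next Monday: April 1, 2013.
Next Sunday: April 7, 2013.
Next Monday: April 8, 2013.
The following Sunday is April 14, 2013.

April 14, 2013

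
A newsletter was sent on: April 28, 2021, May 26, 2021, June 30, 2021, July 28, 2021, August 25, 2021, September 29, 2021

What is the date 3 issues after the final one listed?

December 29, 2021

All Wednesdays; the gaps (28, 35, 28, 28, 35) vary with month length.
This is the last Wednesday of each month.
October 2021 ends with Wednesday October 27, 2021.
Last Wednesday of November 2021: November 24, 2021.
December 2021 ends with Wednesday December 29, 2021.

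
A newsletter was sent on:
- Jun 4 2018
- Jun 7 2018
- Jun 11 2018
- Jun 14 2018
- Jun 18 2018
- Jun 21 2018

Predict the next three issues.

Jun 25 2018, Jun 28 2018, Jul 2 2018

Gaps: 3, 4, 3, 4, 3 days — not constant, but cyclic with period 2.
The events fall on every Monday and Thursday.
The following Monday is Jun 25 2018.
Next Thursday: Jun 28 2018.
Next Monday: Jul 2 2018.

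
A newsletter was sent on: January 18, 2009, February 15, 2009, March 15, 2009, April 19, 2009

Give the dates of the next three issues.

May 17, 2009; June 21, 2009; July 19, 2009

Gaps: 28, 28, 35 days — a mix of 28 and 35. Every date is a Sunday.
Each is the 3rd Sunday of its month.
3rd Sunday of May 2009: May 17, 2009.
June 2009 — 3rd Sunday is June 21, 2009.
3rd Sunday of July 2009: July 19, 2009.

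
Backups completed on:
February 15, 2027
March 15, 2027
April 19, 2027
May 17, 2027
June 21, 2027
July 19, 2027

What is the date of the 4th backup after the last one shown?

November 15, 2027

All dates are Mondays, 28, 35, 28, 35, 28 days apart.
Specifically, the 3rd Monday of each month.
3rd Monday of August 2027: August 16, 2027.
September 2027 — 3rd Monday is September 20, 2027.
3rd Monday of October 2027: October 18, 2027.
November 2027 — 3rd Monday is November 15, 2027.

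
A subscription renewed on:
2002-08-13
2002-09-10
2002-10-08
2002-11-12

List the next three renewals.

These are Tuesdays at 28- or 35-day spacing (28, 28, 35).
The pattern: 2nd Tuesday of the month.
December 2002 — 2nd Tuesday is 2002-12-10.
2nd Tuesday of January 2003: 2003-01-14.
2nd Tuesday of February 2003: 2003-02-11.

2002-12-10, 2003-01-14, 2003-02-11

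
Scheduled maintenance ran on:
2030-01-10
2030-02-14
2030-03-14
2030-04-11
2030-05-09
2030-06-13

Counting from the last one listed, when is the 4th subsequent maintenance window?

2030-10-10

These are Thursdays at 28- or 35-day spacing (35, 28, 28, 28, 35).
The pattern: 2nd Thursday of the month.
July 2030 — 2nd Thursday is 2030-07-11.
2nd Thursday of August 2030: 2030-08-08.
September 2030 — 2nd Thursday is 2030-09-12.
October 2030 — 2nd Thursday is 2030-10-10.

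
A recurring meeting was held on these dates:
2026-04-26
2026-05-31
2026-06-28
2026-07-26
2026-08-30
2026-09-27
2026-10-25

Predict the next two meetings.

Every date is a Sunday; gaps 35, 28, 28, 35, 28, 28 days.
Each is the last Sunday of its month (at least one falls on the 29th or later, ruling out '4th Sunday').
November 2026 ends with Sunday 2026-11-29.
Last Sunday of December 2026: 2026-12-27.

2026-11-29, 2026-12-27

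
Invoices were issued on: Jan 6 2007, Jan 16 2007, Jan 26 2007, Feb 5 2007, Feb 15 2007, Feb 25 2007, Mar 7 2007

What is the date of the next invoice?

Every event comes 10 days after the last (10, 10, 10, 10, 10, 10).
Mar 7 2007 + 10 days = Mar 17 2007.

Mar 17 2007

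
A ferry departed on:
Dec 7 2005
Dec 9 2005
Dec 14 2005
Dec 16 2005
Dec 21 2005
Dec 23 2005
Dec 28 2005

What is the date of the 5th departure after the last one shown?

Jan 13 2006

Gaps: 2, 5, 2, 5, 2, 5 days — not constant, but cyclic with period 2.
The events fall on every Wednesday and Friday.
The following Friday is Dec 30 2005.
Next Wednesday: Jan 4 2006.
The following Friday is Jan 6 2006.
The following Wednesday is Jan 11 2006.
The following Friday is Jan 13 2006.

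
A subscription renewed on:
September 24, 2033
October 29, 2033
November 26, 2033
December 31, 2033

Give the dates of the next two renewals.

These are Saturdays with 35, 28, 35-day gaps.
Each is the final Saturday of its month — October 29, 2033 is past the 28th, so '4th Saturday' doesn't fit.
January 2034 ends with Saturday January 28, 2034.
Last Saturday of February 2034: February 25, 2034.

January 28, 2034; February 25, 2034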